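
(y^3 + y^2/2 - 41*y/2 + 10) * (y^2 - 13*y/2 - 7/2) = y^5 - 6*y^4 - 109*y^3/4 + 283*y^2/2 + 27*y/4 - 35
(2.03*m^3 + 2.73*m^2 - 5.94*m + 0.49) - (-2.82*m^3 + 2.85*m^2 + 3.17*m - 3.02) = 4.85*m^3 - 0.12*m^2 - 9.11*m + 3.51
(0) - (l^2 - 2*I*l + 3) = -l^2 + 2*I*l - 3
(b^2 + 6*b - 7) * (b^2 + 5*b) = b^4 + 11*b^3 + 23*b^2 - 35*b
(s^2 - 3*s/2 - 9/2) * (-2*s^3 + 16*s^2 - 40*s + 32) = -2*s^5 + 19*s^4 - 55*s^3 + 20*s^2 + 132*s - 144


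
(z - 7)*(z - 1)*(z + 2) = z^3 - 6*z^2 - 9*z + 14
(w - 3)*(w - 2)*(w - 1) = w^3 - 6*w^2 + 11*w - 6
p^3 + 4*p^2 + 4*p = p*(p + 2)^2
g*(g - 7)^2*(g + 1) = g^4 - 13*g^3 + 35*g^2 + 49*g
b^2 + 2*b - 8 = (b - 2)*(b + 4)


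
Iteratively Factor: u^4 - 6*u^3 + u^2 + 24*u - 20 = (u - 5)*(u^3 - u^2 - 4*u + 4) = (u - 5)*(u - 2)*(u^2 + u - 2) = (u - 5)*(u - 2)*(u + 2)*(u - 1)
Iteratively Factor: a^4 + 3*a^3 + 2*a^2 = (a)*(a^3 + 3*a^2 + 2*a) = a*(a + 1)*(a^2 + 2*a) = a^2*(a + 1)*(a + 2)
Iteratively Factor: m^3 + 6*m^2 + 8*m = (m)*(m^2 + 6*m + 8) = m*(m + 4)*(m + 2)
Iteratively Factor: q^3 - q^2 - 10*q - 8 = (q + 1)*(q^2 - 2*q - 8) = (q + 1)*(q + 2)*(q - 4)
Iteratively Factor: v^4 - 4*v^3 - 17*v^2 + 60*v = (v - 3)*(v^3 - v^2 - 20*v) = (v - 5)*(v - 3)*(v^2 + 4*v) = v*(v - 5)*(v - 3)*(v + 4)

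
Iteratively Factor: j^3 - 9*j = (j)*(j^2 - 9) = j*(j - 3)*(j + 3)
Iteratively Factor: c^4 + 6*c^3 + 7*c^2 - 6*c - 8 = (c + 2)*(c^3 + 4*c^2 - c - 4) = (c + 1)*(c + 2)*(c^2 + 3*c - 4) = (c + 1)*(c + 2)*(c + 4)*(c - 1)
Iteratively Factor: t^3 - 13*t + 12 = (t + 4)*(t^2 - 4*t + 3) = (t - 1)*(t + 4)*(t - 3)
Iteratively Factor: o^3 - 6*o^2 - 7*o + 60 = (o - 4)*(o^2 - 2*o - 15) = (o - 5)*(o - 4)*(o + 3)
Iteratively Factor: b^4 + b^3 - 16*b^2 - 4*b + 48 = (b - 3)*(b^3 + 4*b^2 - 4*b - 16) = (b - 3)*(b - 2)*(b^2 + 6*b + 8) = (b - 3)*(b - 2)*(b + 2)*(b + 4)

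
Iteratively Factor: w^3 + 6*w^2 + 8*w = (w)*(w^2 + 6*w + 8) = w*(w + 2)*(w + 4)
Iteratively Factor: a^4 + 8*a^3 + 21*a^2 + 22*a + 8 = (a + 2)*(a^3 + 6*a^2 + 9*a + 4) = (a + 1)*(a + 2)*(a^2 + 5*a + 4) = (a + 1)*(a + 2)*(a + 4)*(a + 1)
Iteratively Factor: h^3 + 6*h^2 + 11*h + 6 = (h + 2)*(h^2 + 4*h + 3) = (h + 2)*(h + 3)*(h + 1)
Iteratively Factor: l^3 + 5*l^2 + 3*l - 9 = (l - 1)*(l^2 + 6*l + 9) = (l - 1)*(l + 3)*(l + 3)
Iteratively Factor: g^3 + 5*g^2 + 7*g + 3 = (g + 1)*(g^2 + 4*g + 3) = (g + 1)*(g + 3)*(g + 1)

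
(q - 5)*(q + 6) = q^2 + q - 30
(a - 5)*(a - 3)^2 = a^3 - 11*a^2 + 39*a - 45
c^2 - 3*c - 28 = (c - 7)*(c + 4)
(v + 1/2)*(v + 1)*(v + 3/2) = v^3 + 3*v^2 + 11*v/4 + 3/4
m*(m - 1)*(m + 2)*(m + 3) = m^4 + 4*m^3 + m^2 - 6*m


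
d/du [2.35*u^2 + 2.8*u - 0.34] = 4.7*u + 2.8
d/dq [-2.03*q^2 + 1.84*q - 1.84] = 1.84 - 4.06*q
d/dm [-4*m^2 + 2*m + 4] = 2 - 8*m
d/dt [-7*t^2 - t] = -14*t - 1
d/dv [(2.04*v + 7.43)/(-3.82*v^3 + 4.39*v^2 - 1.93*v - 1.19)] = (15.5856*v^3 + 76.1922*v^2 - 65.2354*v + 11.9123)/(14.5924*v^6 - 33.5396*v^5 + 34.0173*v^4 - 7.8538*v^3 - 6.7233*v^2 + 4.5934*v + 1.4161)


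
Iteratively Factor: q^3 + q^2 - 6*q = (q - 2)*(q^2 + 3*q) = (q - 2)*(q + 3)*(q)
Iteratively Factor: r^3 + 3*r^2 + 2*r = (r + 1)*(r^2 + 2*r) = r*(r + 1)*(r + 2)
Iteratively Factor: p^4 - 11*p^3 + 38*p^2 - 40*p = (p - 4)*(p^3 - 7*p^2 + 10*p) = (p - 4)*(p - 2)*(p^2 - 5*p) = p*(p - 4)*(p - 2)*(p - 5)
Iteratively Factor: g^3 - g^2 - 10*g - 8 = (g - 4)*(g^2 + 3*g + 2) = (g - 4)*(g + 2)*(g + 1)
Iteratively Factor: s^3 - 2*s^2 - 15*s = (s)*(s^2 - 2*s - 15) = s*(s - 5)*(s + 3)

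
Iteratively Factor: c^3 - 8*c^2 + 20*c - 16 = (c - 4)*(c^2 - 4*c + 4) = (c - 4)*(c - 2)*(c - 2)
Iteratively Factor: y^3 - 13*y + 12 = (y - 1)*(y^2 + y - 12) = (y - 1)*(y + 4)*(y - 3)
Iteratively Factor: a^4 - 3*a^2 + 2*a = (a + 2)*(a^3 - 2*a^2 + a) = (a - 1)*(a + 2)*(a^2 - a) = (a - 1)^2*(a + 2)*(a)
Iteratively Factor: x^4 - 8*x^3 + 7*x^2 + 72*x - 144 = (x + 3)*(x^3 - 11*x^2 + 40*x - 48) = (x - 3)*(x + 3)*(x^2 - 8*x + 16) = (x - 4)*(x - 3)*(x + 3)*(x - 4)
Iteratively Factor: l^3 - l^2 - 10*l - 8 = (l - 4)*(l^2 + 3*l + 2) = (l - 4)*(l + 2)*(l + 1)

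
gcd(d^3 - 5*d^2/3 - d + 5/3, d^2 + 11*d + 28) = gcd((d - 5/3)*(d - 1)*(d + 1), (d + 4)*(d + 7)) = 1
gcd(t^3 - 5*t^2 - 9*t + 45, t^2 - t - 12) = t + 3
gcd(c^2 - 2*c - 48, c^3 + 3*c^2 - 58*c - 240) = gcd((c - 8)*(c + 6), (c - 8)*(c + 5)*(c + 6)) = c^2 - 2*c - 48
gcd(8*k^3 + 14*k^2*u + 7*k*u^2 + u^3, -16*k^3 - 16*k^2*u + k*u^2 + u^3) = 4*k^2 + 5*k*u + u^2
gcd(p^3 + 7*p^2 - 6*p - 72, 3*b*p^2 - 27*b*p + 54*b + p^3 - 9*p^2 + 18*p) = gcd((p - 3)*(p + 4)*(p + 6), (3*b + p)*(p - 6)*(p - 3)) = p - 3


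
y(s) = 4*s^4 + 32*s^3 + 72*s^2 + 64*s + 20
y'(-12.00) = -15488.00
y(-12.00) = 37268.00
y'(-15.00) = -34496.00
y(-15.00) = 109760.00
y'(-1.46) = 8.60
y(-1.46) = -1.38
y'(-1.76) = 20.70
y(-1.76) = -5.69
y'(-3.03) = 63.96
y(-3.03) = -65.92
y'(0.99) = 316.17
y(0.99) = 188.82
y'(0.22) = 100.50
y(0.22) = 37.91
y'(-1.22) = 2.15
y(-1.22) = -0.16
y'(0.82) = 255.45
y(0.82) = 140.35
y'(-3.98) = 2.84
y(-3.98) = -107.97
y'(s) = 16*s^3 + 96*s^2 + 144*s + 64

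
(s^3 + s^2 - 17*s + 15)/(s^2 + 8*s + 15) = (s^2 - 4*s + 3)/(s + 3)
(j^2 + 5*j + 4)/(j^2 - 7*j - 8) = (j + 4)/(j - 8)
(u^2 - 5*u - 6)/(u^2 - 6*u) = (u + 1)/u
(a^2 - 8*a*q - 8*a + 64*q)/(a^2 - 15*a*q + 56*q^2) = (8 - a)/(-a + 7*q)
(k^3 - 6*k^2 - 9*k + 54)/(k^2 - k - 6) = (k^2 - 3*k - 18)/(k + 2)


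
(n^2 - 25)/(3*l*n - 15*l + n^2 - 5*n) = (n + 5)/(3*l + n)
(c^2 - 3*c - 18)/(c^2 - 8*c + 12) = (c + 3)/(c - 2)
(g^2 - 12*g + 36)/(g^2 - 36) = (g - 6)/(g + 6)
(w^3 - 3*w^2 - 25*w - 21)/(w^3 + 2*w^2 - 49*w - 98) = (w^2 + 4*w + 3)/(w^2 + 9*w + 14)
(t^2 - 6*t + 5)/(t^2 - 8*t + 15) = (t - 1)/(t - 3)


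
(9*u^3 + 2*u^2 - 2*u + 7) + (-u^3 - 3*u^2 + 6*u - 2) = 8*u^3 - u^2 + 4*u + 5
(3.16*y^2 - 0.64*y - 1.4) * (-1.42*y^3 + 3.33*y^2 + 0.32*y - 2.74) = -4.4872*y^5 + 11.4316*y^4 + 0.868*y^3 - 13.5252*y^2 + 1.3056*y + 3.836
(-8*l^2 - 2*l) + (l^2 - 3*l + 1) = -7*l^2 - 5*l + 1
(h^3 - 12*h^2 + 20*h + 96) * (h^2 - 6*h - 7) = h^5 - 18*h^4 + 85*h^3 + 60*h^2 - 716*h - 672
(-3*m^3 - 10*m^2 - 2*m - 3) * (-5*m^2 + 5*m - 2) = 15*m^5 + 35*m^4 - 34*m^3 + 25*m^2 - 11*m + 6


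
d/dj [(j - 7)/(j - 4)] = 3/(j - 4)^2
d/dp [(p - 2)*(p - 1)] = 2*p - 3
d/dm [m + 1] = 1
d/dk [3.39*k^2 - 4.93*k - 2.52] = 6.78*k - 4.93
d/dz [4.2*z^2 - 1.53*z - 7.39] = 8.4*z - 1.53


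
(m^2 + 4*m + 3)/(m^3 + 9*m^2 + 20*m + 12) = (m + 3)/(m^2 + 8*m + 12)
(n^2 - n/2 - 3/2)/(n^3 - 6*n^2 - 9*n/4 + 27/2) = 2*(n + 1)/(2*n^2 - 9*n - 18)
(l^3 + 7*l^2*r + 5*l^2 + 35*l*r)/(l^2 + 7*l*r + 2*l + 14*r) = l*(l + 5)/(l + 2)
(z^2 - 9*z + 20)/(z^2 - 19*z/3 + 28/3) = 3*(z - 5)/(3*z - 7)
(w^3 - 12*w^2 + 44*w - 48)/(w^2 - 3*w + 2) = (w^2 - 10*w + 24)/(w - 1)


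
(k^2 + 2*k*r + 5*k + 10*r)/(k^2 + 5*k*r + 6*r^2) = (k + 5)/(k + 3*r)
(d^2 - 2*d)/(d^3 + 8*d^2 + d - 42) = d/(d^2 + 10*d + 21)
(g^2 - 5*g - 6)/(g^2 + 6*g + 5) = (g - 6)/(g + 5)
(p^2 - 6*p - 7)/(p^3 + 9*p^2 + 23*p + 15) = (p - 7)/(p^2 + 8*p + 15)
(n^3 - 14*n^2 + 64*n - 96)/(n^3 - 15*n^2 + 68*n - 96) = (n^2 - 10*n + 24)/(n^2 - 11*n + 24)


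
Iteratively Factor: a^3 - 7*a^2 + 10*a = (a)*(a^2 - 7*a + 10) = a*(a - 2)*(a - 5)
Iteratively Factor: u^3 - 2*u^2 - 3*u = (u + 1)*(u^2 - 3*u) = (u - 3)*(u + 1)*(u)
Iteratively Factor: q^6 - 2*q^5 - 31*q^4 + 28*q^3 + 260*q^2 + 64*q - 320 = (q + 2)*(q^5 - 4*q^4 - 23*q^3 + 74*q^2 + 112*q - 160) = (q - 1)*(q + 2)*(q^4 - 3*q^3 - 26*q^2 + 48*q + 160) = (q - 1)*(q + 2)^2*(q^3 - 5*q^2 - 16*q + 80) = (q - 4)*(q - 1)*(q + 2)^2*(q^2 - q - 20) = (q - 4)*(q - 1)*(q + 2)^2*(q + 4)*(q - 5)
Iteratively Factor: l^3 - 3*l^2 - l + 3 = (l - 1)*(l^2 - 2*l - 3) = (l - 1)*(l + 1)*(l - 3)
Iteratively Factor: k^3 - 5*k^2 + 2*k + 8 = (k + 1)*(k^2 - 6*k + 8) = (k - 4)*(k + 1)*(k - 2)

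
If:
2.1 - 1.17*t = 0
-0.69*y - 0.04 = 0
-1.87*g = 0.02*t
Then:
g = -0.02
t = 1.79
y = -0.06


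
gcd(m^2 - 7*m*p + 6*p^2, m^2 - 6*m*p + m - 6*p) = -m + 6*p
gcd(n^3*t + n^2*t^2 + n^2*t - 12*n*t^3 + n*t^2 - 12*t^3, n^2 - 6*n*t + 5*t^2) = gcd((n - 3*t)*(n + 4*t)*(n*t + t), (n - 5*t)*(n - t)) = 1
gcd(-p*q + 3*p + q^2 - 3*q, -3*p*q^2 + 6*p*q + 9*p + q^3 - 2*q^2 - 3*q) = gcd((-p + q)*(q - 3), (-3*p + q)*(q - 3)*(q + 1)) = q - 3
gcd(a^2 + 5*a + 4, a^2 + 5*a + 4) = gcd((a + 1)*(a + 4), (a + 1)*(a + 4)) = a^2 + 5*a + 4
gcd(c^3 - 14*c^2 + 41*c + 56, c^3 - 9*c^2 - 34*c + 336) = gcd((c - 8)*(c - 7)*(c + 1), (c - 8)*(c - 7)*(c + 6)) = c^2 - 15*c + 56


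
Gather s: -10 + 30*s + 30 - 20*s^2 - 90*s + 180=-20*s^2 - 60*s + 200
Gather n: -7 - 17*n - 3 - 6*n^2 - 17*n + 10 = -6*n^2 - 34*n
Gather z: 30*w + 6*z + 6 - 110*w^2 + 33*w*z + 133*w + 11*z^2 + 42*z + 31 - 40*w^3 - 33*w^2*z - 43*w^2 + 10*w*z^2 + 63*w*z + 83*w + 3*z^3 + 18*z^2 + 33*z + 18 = -40*w^3 - 153*w^2 + 246*w + 3*z^3 + z^2*(10*w + 29) + z*(-33*w^2 + 96*w + 81) + 55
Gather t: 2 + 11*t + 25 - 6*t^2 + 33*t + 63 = -6*t^2 + 44*t + 90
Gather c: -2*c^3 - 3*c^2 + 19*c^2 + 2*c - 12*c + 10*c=-2*c^3 + 16*c^2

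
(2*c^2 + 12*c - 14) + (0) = 2*c^2 + 12*c - 14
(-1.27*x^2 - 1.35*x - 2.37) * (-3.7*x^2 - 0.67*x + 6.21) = 4.699*x^4 + 5.8459*x^3 + 1.7868*x^2 - 6.7956*x - 14.7177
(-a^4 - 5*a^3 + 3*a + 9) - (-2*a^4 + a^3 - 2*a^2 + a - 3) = a^4 - 6*a^3 + 2*a^2 + 2*a + 12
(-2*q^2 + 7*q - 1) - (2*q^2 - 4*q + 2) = -4*q^2 + 11*q - 3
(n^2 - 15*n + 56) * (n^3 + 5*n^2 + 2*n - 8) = n^5 - 10*n^4 - 17*n^3 + 242*n^2 + 232*n - 448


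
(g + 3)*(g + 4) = g^2 + 7*g + 12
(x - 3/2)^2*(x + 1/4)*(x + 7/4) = x^4 - x^3 - 53*x^2/16 + 51*x/16 + 63/64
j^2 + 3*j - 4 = (j - 1)*(j + 4)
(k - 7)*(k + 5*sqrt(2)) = k^2 - 7*k + 5*sqrt(2)*k - 35*sqrt(2)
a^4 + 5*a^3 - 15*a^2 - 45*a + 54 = (a - 3)*(a - 1)*(a + 3)*(a + 6)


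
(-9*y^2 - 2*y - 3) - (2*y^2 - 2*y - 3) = -11*y^2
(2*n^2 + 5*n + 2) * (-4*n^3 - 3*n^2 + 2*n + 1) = -8*n^5 - 26*n^4 - 19*n^3 + 6*n^2 + 9*n + 2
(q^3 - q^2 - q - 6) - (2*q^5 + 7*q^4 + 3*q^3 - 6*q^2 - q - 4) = -2*q^5 - 7*q^4 - 2*q^3 + 5*q^2 - 2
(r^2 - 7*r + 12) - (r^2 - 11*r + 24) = 4*r - 12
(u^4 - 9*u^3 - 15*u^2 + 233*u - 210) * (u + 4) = u^5 - 5*u^4 - 51*u^3 + 173*u^2 + 722*u - 840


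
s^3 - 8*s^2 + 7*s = s*(s - 7)*(s - 1)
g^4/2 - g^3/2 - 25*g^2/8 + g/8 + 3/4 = (g/2 + 1)*(g - 3)*(g - 1/2)*(g + 1/2)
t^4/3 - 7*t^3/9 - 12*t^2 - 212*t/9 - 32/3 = (t/3 + 1)*(t - 8)*(t + 2/3)*(t + 2)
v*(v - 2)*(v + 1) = v^3 - v^2 - 2*v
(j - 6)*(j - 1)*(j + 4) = j^3 - 3*j^2 - 22*j + 24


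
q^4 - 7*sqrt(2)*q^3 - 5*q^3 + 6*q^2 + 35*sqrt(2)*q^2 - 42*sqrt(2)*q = q*(q - 3)*(q - 2)*(q - 7*sqrt(2))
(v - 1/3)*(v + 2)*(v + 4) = v^3 + 17*v^2/3 + 6*v - 8/3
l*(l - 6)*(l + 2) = l^3 - 4*l^2 - 12*l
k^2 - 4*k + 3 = (k - 3)*(k - 1)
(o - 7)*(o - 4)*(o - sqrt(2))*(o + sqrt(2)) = o^4 - 11*o^3 + 26*o^2 + 22*o - 56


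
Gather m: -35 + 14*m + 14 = 14*m - 21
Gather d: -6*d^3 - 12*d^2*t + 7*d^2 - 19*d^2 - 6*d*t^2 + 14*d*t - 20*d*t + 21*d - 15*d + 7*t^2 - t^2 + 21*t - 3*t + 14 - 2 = -6*d^3 + d^2*(-12*t - 12) + d*(-6*t^2 - 6*t + 6) + 6*t^2 + 18*t + 12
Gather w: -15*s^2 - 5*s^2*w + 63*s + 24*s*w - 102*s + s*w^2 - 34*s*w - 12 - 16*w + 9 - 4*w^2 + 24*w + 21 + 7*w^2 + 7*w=-15*s^2 - 39*s + w^2*(s + 3) + w*(-5*s^2 - 10*s + 15) + 18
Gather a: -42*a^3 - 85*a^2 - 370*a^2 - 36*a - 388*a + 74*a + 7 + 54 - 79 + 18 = -42*a^3 - 455*a^2 - 350*a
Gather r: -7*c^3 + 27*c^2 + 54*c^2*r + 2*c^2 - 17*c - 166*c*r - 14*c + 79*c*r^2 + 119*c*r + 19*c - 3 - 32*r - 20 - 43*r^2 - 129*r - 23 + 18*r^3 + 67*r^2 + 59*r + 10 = -7*c^3 + 29*c^2 - 12*c + 18*r^3 + r^2*(79*c + 24) + r*(54*c^2 - 47*c - 102) - 36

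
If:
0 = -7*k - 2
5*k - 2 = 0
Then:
No Solution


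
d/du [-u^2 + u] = 1 - 2*u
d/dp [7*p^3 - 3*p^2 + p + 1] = 21*p^2 - 6*p + 1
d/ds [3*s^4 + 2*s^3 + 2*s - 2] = 12*s^3 + 6*s^2 + 2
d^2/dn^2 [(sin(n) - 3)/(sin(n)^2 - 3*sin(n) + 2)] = (-sin(n)^4 + 8*sin(n)^3 - 5*sin(n)^2 - 26*sin(n) + 30)/((sin(n) - 2)^3*(sin(n) - 1)^2)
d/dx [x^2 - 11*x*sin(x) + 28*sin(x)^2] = -11*x*cos(x) + 2*x - 11*sin(x) + 28*sin(2*x)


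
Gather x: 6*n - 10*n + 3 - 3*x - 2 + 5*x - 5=-4*n + 2*x - 4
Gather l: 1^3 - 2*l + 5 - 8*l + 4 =10 - 10*l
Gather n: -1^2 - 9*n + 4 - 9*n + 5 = 8 - 18*n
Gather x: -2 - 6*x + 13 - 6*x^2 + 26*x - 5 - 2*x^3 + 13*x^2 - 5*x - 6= -2*x^3 + 7*x^2 + 15*x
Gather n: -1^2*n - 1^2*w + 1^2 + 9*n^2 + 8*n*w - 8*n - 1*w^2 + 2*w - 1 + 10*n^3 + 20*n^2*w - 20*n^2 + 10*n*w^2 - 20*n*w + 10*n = 10*n^3 + n^2*(20*w - 11) + n*(10*w^2 - 12*w + 1) - w^2 + w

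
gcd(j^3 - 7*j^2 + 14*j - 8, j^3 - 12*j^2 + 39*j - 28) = j^2 - 5*j + 4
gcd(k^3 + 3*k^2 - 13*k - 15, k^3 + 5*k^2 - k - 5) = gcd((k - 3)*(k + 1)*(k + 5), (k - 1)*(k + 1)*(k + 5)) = k^2 + 6*k + 5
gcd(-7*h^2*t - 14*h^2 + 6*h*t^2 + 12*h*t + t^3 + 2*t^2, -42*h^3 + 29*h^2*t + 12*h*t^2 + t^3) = -7*h^2 + 6*h*t + t^2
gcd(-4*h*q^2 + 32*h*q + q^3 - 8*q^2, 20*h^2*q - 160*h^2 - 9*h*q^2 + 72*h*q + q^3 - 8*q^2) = -4*h*q + 32*h + q^2 - 8*q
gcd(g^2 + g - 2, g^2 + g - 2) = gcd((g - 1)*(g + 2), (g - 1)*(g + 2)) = g^2 + g - 2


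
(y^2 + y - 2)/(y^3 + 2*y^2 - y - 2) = 1/(y + 1)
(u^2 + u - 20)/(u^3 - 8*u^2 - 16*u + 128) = (u + 5)/(u^2 - 4*u - 32)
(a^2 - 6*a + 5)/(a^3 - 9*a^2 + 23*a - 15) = 1/(a - 3)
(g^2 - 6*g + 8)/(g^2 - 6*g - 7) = (-g^2 + 6*g - 8)/(-g^2 + 6*g + 7)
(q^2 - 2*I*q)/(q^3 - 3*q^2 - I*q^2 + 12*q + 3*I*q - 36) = q*(q - 2*I)/(q^3 - q^2*(3 + I) + 3*q*(4 + I) - 36)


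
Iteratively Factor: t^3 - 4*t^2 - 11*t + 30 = (t - 2)*(t^2 - 2*t - 15) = (t - 2)*(t + 3)*(t - 5)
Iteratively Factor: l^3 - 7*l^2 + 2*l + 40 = (l - 4)*(l^2 - 3*l - 10) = (l - 5)*(l - 4)*(l + 2)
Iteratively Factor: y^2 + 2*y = (y)*(y + 2)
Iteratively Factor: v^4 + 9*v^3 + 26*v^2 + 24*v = (v + 3)*(v^3 + 6*v^2 + 8*v) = (v + 3)*(v + 4)*(v^2 + 2*v) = (v + 2)*(v + 3)*(v + 4)*(v)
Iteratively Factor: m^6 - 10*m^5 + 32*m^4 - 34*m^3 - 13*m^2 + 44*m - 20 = (m + 1)*(m^5 - 11*m^4 + 43*m^3 - 77*m^2 + 64*m - 20) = (m - 2)*(m + 1)*(m^4 - 9*m^3 + 25*m^2 - 27*m + 10) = (m - 2)*(m - 1)*(m + 1)*(m^3 - 8*m^2 + 17*m - 10) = (m - 2)^2*(m - 1)*(m + 1)*(m^2 - 6*m + 5) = (m - 2)^2*(m - 1)^2*(m + 1)*(m - 5)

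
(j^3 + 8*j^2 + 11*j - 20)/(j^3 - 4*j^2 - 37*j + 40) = (j + 4)/(j - 8)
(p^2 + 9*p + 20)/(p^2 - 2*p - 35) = (p + 4)/(p - 7)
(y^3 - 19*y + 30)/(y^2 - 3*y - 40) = (y^2 - 5*y + 6)/(y - 8)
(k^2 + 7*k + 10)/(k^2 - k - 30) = (k + 2)/(k - 6)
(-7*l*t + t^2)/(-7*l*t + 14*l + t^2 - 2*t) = t/(t - 2)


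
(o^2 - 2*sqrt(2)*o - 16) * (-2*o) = -2*o^3 + 4*sqrt(2)*o^2 + 32*o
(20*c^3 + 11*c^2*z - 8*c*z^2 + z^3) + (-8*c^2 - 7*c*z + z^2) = 20*c^3 + 11*c^2*z - 8*c^2 - 8*c*z^2 - 7*c*z + z^3 + z^2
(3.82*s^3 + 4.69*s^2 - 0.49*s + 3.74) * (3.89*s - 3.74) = 14.8598*s^4 + 3.9573*s^3 - 19.4467*s^2 + 16.3812*s - 13.9876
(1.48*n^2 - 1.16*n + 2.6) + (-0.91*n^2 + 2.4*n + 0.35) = 0.57*n^2 + 1.24*n + 2.95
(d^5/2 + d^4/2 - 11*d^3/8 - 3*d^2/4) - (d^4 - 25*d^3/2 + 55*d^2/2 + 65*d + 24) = d^5/2 - d^4/2 + 89*d^3/8 - 113*d^2/4 - 65*d - 24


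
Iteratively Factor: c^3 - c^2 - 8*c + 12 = (c + 3)*(c^2 - 4*c + 4) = (c - 2)*(c + 3)*(c - 2)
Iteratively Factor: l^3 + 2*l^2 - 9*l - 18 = (l - 3)*(l^2 + 5*l + 6) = (l - 3)*(l + 3)*(l + 2)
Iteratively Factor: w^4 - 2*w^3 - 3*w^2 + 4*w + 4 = (w + 1)*(w^3 - 3*w^2 + 4) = (w + 1)^2*(w^2 - 4*w + 4) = (w - 2)*(w + 1)^2*(w - 2)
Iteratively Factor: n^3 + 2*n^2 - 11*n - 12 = (n - 3)*(n^2 + 5*n + 4) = (n - 3)*(n + 4)*(n + 1)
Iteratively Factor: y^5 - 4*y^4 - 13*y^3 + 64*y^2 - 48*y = (y - 3)*(y^4 - y^3 - 16*y^2 + 16*y) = y*(y - 3)*(y^3 - y^2 - 16*y + 16) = y*(y - 4)*(y - 3)*(y^2 + 3*y - 4) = y*(y - 4)*(y - 3)*(y + 4)*(y - 1)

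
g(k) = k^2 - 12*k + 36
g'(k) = 2*k - 12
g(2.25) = 14.06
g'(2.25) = -7.50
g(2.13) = 14.98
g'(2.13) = -7.74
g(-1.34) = 53.88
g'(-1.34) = -14.68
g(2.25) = 14.06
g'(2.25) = -7.50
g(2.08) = 15.37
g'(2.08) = -7.84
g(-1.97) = 63.52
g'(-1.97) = -15.94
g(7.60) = 2.56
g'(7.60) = 3.20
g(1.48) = 20.43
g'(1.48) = -9.04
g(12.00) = 36.00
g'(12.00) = 12.00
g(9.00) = 9.00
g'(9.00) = 6.00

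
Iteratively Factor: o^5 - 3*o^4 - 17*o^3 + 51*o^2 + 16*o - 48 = (o - 3)*(o^4 - 17*o^2 + 16) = (o - 3)*(o + 1)*(o^3 - o^2 - 16*o + 16) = (o - 4)*(o - 3)*(o + 1)*(o^2 + 3*o - 4) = (o - 4)*(o - 3)*(o - 1)*(o + 1)*(o + 4)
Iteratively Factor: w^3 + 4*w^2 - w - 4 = (w + 4)*(w^2 - 1) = (w - 1)*(w + 4)*(w + 1)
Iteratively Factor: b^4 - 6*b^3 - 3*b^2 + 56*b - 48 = (b - 4)*(b^3 - 2*b^2 - 11*b + 12) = (b - 4)*(b + 3)*(b^2 - 5*b + 4) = (b - 4)^2*(b + 3)*(b - 1)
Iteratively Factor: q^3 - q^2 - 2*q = (q - 2)*(q^2 + q) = (q - 2)*(q + 1)*(q)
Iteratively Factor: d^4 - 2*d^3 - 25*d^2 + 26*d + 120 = (d - 3)*(d^3 + d^2 - 22*d - 40) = (d - 3)*(d + 4)*(d^2 - 3*d - 10) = (d - 5)*(d - 3)*(d + 4)*(d + 2)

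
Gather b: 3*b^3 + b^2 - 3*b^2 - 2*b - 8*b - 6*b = 3*b^3 - 2*b^2 - 16*b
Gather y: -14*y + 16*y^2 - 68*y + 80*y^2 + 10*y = 96*y^2 - 72*y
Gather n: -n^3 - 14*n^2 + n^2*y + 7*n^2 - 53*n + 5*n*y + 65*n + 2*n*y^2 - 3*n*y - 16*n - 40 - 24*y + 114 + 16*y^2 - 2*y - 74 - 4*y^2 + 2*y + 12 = -n^3 + n^2*(y - 7) + n*(2*y^2 + 2*y - 4) + 12*y^2 - 24*y + 12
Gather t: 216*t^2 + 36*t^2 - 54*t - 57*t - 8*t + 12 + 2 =252*t^2 - 119*t + 14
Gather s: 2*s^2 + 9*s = 2*s^2 + 9*s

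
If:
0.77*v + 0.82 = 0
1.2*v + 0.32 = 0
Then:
No Solution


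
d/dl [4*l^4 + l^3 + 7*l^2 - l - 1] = 16*l^3 + 3*l^2 + 14*l - 1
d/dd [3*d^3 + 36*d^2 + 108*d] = 9*d^2 + 72*d + 108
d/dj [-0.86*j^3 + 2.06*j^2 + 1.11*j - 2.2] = -2.58*j^2 + 4.12*j + 1.11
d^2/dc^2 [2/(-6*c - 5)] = -144/(6*c + 5)^3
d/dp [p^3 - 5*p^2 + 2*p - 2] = 3*p^2 - 10*p + 2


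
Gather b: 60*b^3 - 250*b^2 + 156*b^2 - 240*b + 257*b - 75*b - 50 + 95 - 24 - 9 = 60*b^3 - 94*b^2 - 58*b + 12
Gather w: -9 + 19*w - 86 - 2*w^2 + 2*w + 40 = -2*w^2 + 21*w - 55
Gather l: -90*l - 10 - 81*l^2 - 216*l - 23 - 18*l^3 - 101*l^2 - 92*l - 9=-18*l^3 - 182*l^2 - 398*l - 42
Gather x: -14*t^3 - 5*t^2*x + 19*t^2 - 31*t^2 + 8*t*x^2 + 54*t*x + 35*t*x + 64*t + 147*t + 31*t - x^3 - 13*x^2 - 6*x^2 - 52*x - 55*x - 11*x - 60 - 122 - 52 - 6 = -14*t^3 - 12*t^2 + 242*t - x^3 + x^2*(8*t - 19) + x*(-5*t^2 + 89*t - 118) - 240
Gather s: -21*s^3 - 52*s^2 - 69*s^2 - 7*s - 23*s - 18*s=-21*s^3 - 121*s^2 - 48*s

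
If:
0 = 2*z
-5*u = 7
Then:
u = -7/5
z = 0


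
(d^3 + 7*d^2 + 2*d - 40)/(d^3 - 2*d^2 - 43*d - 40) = (d^2 + 2*d - 8)/(d^2 - 7*d - 8)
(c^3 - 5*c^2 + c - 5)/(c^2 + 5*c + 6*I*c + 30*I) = (c^3 - 5*c^2 + c - 5)/(c^2 + c*(5 + 6*I) + 30*I)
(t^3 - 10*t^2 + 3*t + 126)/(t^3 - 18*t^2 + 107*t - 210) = (t + 3)/(t - 5)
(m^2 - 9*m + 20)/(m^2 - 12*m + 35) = (m - 4)/(m - 7)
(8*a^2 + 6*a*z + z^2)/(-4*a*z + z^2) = (8*a^2 + 6*a*z + z^2)/(z*(-4*a + z))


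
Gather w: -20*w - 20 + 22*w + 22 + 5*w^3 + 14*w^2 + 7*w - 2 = 5*w^3 + 14*w^2 + 9*w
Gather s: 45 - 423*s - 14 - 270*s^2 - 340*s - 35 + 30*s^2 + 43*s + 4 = -240*s^2 - 720*s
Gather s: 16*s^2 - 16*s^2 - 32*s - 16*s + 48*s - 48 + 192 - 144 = 0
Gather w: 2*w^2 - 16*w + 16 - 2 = 2*w^2 - 16*w + 14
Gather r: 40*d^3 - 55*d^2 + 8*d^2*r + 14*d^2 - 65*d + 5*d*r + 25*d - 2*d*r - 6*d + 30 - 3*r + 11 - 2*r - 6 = 40*d^3 - 41*d^2 - 46*d + r*(8*d^2 + 3*d - 5) + 35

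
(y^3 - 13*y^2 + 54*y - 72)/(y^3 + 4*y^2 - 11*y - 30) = (y^2 - 10*y + 24)/(y^2 + 7*y + 10)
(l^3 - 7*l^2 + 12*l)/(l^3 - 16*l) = (l - 3)/(l + 4)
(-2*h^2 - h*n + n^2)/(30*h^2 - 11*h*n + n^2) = (-2*h^2 - h*n + n^2)/(30*h^2 - 11*h*n + n^2)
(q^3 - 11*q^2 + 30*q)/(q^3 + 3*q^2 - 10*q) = (q^2 - 11*q + 30)/(q^2 + 3*q - 10)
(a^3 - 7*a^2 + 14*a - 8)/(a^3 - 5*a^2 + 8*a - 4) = (a - 4)/(a - 2)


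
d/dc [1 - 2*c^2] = -4*c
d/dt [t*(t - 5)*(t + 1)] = 3*t^2 - 8*t - 5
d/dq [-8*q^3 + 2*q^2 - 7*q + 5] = -24*q^2 + 4*q - 7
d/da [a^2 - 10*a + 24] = 2*a - 10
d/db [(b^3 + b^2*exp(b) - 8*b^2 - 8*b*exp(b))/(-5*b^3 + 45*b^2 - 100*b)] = (-b^3*exp(b) + 18*b^2*exp(b) + b^2 - 108*b*exp(b) - 40*b + 212*exp(b) + 160)/(5*(b^4 - 18*b^3 + 121*b^2 - 360*b + 400))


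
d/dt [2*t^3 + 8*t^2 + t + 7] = 6*t^2 + 16*t + 1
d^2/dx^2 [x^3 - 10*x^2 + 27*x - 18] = 6*x - 20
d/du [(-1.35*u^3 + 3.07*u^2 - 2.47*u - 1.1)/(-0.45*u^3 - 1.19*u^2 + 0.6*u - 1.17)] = (2.22044604925031e-16*u^5 + 2.988*u^4 - 3.843*u^3 + 2.1562*u^2 - 9.8018*u + 3.5499)/(0.2025*u^6 + 1.071*u^5 + 0.8761*u^4 - 0.375*u^3 + 3.1446*u^2 - 1.404*u + 1.3689)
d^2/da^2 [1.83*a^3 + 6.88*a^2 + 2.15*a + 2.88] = 10.98*a + 13.76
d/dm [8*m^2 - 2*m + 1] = 16*m - 2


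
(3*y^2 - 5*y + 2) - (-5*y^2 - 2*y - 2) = 8*y^2 - 3*y + 4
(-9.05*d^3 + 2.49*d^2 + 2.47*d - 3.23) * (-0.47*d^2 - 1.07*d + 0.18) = 4.2535*d^5 + 8.5132*d^4 - 5.4542*d^3 - 0.676600000000001*d^2 + 3.9007*d - 0.5814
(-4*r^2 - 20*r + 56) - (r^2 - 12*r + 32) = -5*r^2 - 8*r + 24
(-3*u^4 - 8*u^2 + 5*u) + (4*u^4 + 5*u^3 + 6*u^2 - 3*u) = u^4 + 5*u^3 - 2*u^2 + 2*u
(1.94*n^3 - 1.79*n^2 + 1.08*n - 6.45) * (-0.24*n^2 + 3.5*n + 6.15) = -0.4656*n^5 + 7.2196*n^4 + 5.4068*n^3 - 5.6805*n^2 - 15.933*n - 39.6675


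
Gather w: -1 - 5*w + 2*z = -5*w + 2*z - 1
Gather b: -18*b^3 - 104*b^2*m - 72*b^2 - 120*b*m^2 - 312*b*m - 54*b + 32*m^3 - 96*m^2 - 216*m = -18*b^3 + b^2*(-104*m - 72) + b*(-120*m^2 - 312*m - 54) + 32*m^3 - 96*m^2 - 216*m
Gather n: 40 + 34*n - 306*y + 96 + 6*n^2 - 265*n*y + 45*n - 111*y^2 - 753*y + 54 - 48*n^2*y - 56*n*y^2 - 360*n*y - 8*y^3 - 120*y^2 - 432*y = n^2*(6 - 48*y) + n*(-56*y^2 - 625*y + 79) - 8*y^3 - 231*y^2 - 1491*y + 190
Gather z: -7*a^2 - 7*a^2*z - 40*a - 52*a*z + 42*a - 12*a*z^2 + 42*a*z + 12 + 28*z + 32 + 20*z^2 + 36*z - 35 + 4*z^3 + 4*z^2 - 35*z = -7*a^2 + 2*a + 4*z^3 + z^2*(24 - 12*a) + z*(-7*a^2 - 10*a + 29) + 9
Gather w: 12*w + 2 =12*w + 2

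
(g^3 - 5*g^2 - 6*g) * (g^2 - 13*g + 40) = g^5 - 18*g^4 + 99*g^3 - 122*g^2 - 240*g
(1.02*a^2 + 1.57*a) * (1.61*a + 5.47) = 1.6422*a^3 + 8.1071*a^2 + 8.5879*a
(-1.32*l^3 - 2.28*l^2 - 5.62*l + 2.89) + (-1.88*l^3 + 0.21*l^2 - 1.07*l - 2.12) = -3.2*l^3 - 2.07*l^2 - 6.69*l + 0.77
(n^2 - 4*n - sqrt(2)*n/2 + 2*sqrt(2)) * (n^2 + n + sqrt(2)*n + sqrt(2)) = n^4 - 3*n^3 + sqrt(2)*n^3/2 - 5*n^2 - 3*sqrt(2)*n^2/2 - 2*sqrt(2)*n + 3*n + 4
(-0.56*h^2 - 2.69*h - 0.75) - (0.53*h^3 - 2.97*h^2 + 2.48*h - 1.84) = -0.53*h^3 + 2.41*h^2 - 5.17*h + 1.09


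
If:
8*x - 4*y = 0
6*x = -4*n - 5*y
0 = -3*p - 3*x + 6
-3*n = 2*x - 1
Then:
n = 2/5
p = 21/10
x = -1/10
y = -1/5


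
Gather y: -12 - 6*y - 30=-6*y - 42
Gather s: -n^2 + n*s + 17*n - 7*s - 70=-n^2 + 17*n + s*(n - 7) - 70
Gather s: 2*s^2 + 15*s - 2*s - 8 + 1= 2*s^2 + 13*s - 7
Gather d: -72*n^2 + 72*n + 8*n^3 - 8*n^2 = 8*n^3 - 80*n^2 + 72*n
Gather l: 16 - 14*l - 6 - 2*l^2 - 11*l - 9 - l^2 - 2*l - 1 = -3*l^2 - 27*l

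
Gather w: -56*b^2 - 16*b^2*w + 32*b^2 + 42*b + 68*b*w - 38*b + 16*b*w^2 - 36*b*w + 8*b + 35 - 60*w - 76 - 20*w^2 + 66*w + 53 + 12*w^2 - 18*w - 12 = -24*b^2 + 12*b + w^2*(16*b - 8) + w*(-16*b^2 + 32*b - 12)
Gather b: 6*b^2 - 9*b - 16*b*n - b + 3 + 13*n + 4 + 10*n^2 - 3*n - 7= 6*b^2 + b*(-16*n - 10) + 10*n^2 + 10*n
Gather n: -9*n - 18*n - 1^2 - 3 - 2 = -27*n - 6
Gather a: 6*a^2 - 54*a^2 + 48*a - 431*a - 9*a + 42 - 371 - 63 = -48*a^2 - 392*a - 392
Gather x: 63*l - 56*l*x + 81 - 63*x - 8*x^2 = 63*l - 8*x^2 + x*(-56*l - 63) + 81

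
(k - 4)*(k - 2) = k^2 - 6*k + 8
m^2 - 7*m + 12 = (m - 4)*(m - 3)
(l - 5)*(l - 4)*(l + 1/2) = l^3 - 17*l^2/2 + 31*l/2 + 10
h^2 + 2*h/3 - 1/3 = (h - 1/3)*(h + 1)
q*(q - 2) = q^2 - 2*q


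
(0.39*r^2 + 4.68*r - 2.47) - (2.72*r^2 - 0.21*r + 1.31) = -2.33*r^2 + 4.89*r - 3.78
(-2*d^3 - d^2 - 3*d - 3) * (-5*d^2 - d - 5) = 10*d^5 + 7*d^4 + 26*d^3 + 23*d^2 + 18*d + 15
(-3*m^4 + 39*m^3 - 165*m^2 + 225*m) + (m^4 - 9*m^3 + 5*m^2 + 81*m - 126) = -2*m^4 + 30*m^3 - 160*m^2 + 306*m - 126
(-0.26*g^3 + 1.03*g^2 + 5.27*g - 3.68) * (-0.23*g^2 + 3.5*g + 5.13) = 0.0598*g^5 - 1.1469*g^4 + 1.0591*g^3 + 24.5753*g^2 + 14.1551*g - 18.8784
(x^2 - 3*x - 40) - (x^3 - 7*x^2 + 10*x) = -x^3 + 8*x^2 - 13*x - 40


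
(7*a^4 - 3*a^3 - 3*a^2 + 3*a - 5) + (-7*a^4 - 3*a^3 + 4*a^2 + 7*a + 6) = -6*a^3 + a^2 + 10*a + 1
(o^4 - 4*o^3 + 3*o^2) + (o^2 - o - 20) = o^4 - 4*o^3 + 4*o^2 - o - 20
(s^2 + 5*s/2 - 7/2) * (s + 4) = s^3 + 13*s^2/2 + 13*s/2 - 14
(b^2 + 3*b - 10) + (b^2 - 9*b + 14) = 2*b^2 - 6*b + 4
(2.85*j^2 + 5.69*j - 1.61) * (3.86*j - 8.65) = 11.001*j^3 - 2.6891*j^2 - 55.4331*j + 13.9265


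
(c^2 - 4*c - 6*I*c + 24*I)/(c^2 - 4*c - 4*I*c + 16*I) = (c - 6*I)/(c - 4*I)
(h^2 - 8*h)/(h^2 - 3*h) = (h - 8)/(h - 3)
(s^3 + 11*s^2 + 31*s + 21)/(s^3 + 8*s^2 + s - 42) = (s + 1)/(s - 2)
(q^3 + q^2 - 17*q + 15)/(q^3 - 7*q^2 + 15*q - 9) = (q + 5)/(q - 3)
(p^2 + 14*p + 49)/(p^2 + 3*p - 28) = (p + 7)/(p - 4)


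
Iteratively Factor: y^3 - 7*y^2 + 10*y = (y)*(y^2 - 7*y + 10) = y*(y - 2)*(y - 5)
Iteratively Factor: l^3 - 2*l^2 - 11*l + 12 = (l - 1)*(l^2 - l - 12) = (l - 4)*(l - 1)*(l + 3)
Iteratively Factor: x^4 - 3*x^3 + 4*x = (x - 2)*(x^3 - x^2 - 2*x) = x*(x - 2)*(x^2 - x - 2) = x*(x - 2)^2*(x + 1)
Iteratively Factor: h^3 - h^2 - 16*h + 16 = (h + 4)*(h^2 - 5*h + 4) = (h - 4)*(h + 4)*(h - 1)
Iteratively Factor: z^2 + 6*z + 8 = (z + 4)*(z + 2)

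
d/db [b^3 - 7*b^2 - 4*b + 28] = 3*b^2 - 14*b - 4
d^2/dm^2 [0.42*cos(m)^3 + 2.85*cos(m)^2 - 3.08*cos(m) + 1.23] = 2.765*cos(m) - 5.7*cos(2*m) - 0.945*cos(3*m)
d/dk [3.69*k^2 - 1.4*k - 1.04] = 7.38*k - 1.4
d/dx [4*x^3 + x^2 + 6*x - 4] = 12*x^2 + 2*x + 6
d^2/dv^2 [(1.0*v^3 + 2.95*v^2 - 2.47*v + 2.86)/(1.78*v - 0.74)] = (6.3368*v^3 - 7.9032*v^2 + 3.2856*v + 14.84712)/(5.639752*v^3 - 7.033848*v^2 + 2.924184*v - 0.405224)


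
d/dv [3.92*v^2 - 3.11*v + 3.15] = 7.84*v - 3.11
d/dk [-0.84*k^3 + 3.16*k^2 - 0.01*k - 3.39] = -2.52*k^2 + 6.32*k - 0.01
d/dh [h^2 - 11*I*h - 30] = 2*h - 11*I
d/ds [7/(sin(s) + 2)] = -7*cos(s)/(sin(s) + 2)^2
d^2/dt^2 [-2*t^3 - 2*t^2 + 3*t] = -12*t - 4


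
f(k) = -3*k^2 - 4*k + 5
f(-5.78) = -72.11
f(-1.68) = 3.25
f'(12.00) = -76.00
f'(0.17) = -5.02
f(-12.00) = -379.00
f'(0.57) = -7.42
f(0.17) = 4.23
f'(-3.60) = 17.60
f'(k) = -6*k - 4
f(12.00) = -475.00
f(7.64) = -200.67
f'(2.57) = -19.42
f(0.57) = 1.75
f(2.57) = -25.09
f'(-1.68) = 6.08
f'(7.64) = -49.84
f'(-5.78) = 30.68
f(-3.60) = -19.48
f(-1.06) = 5.87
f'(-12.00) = 68.00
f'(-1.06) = 2.36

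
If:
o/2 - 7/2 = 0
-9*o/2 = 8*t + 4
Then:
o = 7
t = -71/16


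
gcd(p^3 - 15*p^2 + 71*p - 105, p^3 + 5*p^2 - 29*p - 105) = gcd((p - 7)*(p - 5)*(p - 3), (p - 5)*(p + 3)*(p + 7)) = p - 5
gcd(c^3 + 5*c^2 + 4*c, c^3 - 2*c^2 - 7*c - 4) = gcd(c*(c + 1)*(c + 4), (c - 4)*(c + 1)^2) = c + 1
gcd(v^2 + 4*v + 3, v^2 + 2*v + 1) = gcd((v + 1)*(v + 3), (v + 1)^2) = v + 1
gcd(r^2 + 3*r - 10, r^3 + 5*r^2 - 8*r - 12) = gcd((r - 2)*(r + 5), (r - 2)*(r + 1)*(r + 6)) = r - 2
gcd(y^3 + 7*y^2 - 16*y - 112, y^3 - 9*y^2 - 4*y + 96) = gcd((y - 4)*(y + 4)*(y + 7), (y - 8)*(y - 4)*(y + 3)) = y - 4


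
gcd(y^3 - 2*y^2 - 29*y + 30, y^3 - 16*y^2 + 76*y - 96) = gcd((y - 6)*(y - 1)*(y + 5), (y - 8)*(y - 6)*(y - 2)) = y - 6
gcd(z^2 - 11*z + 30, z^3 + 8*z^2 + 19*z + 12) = 1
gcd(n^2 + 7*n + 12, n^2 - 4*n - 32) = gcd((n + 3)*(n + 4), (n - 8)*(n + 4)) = n + 4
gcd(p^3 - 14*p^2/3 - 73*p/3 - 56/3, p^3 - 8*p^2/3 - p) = 1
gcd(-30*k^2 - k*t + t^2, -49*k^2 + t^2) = 1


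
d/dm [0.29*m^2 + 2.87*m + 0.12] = 0.58*m + 2.87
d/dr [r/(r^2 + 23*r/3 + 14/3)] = 3*(14 - 3*r^2)/(9*r^4 + 138*r^3 + 613*r^2 + 644*r + 196)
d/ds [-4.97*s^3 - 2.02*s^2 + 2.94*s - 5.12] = -14.91*s^2 - 4.04*s + 2.94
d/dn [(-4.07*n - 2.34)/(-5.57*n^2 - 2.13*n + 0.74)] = (22.6699*n^2 + 8.6691*n - (4.07*n + 2.34)*(11.14*n + 2.13) - 3.0118)/(5.57*n^2 + 2.13*n - 0.74)^2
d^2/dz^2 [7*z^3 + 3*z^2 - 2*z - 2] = 42*z + 6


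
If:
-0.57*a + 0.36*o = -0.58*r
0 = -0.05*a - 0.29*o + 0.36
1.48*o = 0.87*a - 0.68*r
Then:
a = 3.42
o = 0.65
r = 2.96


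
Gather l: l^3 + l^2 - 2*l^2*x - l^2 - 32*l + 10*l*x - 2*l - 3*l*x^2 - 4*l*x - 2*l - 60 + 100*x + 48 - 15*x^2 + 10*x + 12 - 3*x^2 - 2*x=l^3 - 2*l^2*x + l*(-3*x^2 + 6*x - 36) - 18*x^2 + 108*x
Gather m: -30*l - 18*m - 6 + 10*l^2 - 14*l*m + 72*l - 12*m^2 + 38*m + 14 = 10*l^2 + 42*l - 12*m^2 + m*(20 - 14*l) + 8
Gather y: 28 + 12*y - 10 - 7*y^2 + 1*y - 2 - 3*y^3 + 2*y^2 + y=-3*y^3 - 5*y^2 + 14*y + 16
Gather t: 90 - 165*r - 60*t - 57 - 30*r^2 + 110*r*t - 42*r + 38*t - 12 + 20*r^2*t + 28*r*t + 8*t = -30*r^2 - 207*r + t*(20*r^2 + 138*r - 14) + 21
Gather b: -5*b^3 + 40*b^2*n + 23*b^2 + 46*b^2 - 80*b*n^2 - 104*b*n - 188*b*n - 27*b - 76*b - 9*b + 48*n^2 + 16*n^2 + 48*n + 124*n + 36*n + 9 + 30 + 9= -5*b^3 + b^2*(40*n + 69) + b*(-80*n^2 - 292*n - 112) + 64*n^2 + 208*n + 48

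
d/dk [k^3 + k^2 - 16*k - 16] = 3*k^2 + 2*k - 16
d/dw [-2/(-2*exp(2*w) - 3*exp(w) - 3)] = (-8*exp(w) - 6)*exp(w)/(2*exp(2*w) + 3*exp(w) + 3)^2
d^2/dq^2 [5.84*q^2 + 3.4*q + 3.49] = 11.6800000000000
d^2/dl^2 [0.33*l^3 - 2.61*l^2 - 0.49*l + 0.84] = 1.98*l - 5.22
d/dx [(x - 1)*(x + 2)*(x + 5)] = 3*x^2 + 12*x + 3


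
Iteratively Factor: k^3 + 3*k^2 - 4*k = (k)*(k^2 + 3*k - 4) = k*(k - 1)*(k + 4)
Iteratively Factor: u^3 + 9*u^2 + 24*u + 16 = (u + 1)*(u^2 + 8*u + 16) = (u + 1)*(u + 4)*(u + 4)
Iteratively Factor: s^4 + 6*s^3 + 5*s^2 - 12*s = (s + 3)*(s^3 + 3*s^2 - 4*s) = (s - 1)*(s + 3)*(s^2 + 4*s) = (s - 1)*(s + 3)*(s + 4)*(s)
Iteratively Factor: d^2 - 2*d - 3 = (d + 1)*(d - 3)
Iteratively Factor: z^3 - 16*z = (z)*(z^2 - 16) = z*(z + 4)*(z - 4)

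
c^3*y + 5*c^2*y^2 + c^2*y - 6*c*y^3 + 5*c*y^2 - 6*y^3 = (c - y)*(c + 6*y)*(c*y + y)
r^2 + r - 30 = (r - 5)*(r + 6)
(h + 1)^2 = h^2 + 2*h + 1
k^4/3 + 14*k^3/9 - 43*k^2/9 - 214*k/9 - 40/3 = (k/3 + 1)*(k - 4)*(k + 2/3)*(k + 5)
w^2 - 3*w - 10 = (w - 5)*(w + 2)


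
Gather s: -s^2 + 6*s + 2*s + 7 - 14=-s^2 + 8*s - 7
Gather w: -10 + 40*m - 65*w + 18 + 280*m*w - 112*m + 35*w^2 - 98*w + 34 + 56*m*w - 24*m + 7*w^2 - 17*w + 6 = -96*m + 42*w^2 + w*(336*m - 180) + 48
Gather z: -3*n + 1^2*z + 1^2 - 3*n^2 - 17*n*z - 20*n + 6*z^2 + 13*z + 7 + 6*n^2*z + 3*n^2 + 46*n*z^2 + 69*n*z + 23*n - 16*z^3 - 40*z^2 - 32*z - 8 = -16*z^3 + z^2*(46*n - 34) + z*(6*n^2 + 52*n - 18)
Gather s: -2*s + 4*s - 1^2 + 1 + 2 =2*s + 2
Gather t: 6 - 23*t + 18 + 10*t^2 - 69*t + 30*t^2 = 40*t^2 - 92*t + 24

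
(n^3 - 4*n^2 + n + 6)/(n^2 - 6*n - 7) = (n^2 - 5*n + 6)/(n - 7)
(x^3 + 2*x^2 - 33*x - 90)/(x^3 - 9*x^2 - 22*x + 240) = (x + 3)/(x - 8)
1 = 1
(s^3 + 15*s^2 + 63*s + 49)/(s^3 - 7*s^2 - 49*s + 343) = (s^2 + 8*s + 7)/(s^2 - 14*s + 49)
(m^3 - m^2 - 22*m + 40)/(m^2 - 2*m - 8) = (m^2 + 3*m - 10)/(m + 2)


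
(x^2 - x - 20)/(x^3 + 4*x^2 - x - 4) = (x - 5)/(x^2 - 1)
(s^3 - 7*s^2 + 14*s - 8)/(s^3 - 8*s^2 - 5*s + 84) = (s^2 - 3*s + 2)/(s^2 - 4*s - 21)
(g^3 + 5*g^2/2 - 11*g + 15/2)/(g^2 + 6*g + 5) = (2*g^2 - 5*g + 3)/(2*(g + 1))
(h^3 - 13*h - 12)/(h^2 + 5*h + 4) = (h^2 - h - 12)/(h + 4)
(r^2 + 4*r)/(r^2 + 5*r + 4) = r/(r + 1)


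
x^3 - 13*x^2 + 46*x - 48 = (x - 8)*(x - 3)*(x - 2)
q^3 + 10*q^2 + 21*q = q*(q + 3)*(q + 7)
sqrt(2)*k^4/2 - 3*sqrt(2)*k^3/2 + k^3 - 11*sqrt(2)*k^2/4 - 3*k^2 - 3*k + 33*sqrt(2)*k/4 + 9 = (k - 3)*(k - 3*sqrt(2)/2)*(k + 2*sqrt(2))*(sqrt(2)*k/2 + 1/2)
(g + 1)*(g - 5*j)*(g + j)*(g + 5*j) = g^4 + g^3*j + g^3 - 25*g^2*j^2 + g^2*j - 25*g*j^3 - 25*g*j^2 - 25*j^3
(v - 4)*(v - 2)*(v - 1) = v^3 - 7*v^2 + 14*v - 8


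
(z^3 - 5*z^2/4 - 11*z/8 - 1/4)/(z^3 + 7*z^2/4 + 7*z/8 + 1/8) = (z - 2)/(z + 1)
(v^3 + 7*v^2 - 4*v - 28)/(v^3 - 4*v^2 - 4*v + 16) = (v + 7)/(v - 4)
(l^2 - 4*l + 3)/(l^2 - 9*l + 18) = (l - 1)/(l - 6)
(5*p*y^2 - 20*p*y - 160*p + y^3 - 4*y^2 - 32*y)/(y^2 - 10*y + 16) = (5*p*y + 20*p + y^2 + 4*y)/(y - 2)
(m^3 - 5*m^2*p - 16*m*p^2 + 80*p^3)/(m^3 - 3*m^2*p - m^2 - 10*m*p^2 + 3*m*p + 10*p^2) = (m^2 - 16*p^2)/(m^2 + 2*m*p - m - 2*p)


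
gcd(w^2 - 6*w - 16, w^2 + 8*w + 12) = w + 2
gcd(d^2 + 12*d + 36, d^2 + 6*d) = d + 6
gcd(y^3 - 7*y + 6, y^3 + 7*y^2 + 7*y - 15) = y^2 + 2*y - 3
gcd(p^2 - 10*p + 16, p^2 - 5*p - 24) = p - 8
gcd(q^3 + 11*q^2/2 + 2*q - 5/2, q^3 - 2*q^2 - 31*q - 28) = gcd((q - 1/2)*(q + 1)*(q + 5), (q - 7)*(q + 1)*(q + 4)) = q + 1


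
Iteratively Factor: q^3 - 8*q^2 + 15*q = (q)*(q^2 - 8*q + 15) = q*(q - 5)*(q - 3)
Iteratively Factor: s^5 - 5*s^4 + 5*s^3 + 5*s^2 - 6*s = (s + 1)*(s^4 - 6*s^3 + 11*s^2 - 6*s) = s*(s + 1)*(s^3 - 6*s^2 + 11*s - 6) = s*(s - 3)*(s + 1)*(s^2 - 3*s + 2) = s*(s - 3)*(s - 2)*(s + 1)*(s - 1)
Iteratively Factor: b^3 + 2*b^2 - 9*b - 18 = (b + 2)*(b^2 - 9) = (b - 3)*(b + 2)*(b + 3)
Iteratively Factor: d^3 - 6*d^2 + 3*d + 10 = (d - 5)*(d^2 - d - 2) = (d - 5)*(d + 1)*(d - 2)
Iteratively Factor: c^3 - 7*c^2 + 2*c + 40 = (c + 2)*(c^2 - 9*c + 20) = (c - 5)*(c + 2)*(c - 4)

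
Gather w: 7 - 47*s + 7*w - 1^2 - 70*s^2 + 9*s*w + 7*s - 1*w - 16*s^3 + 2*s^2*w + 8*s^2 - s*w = -16*s^3 - 62*s^2 - 40*s + w*(2*s^2 + 8*s + 6) + 6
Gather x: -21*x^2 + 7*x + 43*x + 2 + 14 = -21*x^2 + 50*x + 16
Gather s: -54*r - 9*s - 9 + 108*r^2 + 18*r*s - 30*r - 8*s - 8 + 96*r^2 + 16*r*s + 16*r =204*r^2 - 68*r + s*(34*r - 17) - 17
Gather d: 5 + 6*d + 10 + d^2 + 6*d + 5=d^2 + 12*d + 20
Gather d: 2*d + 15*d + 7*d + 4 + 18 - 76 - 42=24*d - 96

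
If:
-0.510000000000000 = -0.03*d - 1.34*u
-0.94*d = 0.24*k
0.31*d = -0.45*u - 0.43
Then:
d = -2.00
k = 7.85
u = 0.43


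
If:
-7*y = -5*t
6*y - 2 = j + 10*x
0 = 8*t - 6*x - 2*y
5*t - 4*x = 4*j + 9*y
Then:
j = 122/219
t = -28/73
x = -92/219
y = -20/73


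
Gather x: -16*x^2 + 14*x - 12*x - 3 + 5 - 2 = -16*x^2 + 2*x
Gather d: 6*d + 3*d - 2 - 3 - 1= 9*d - 6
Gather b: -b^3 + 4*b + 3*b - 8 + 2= -b^3 + 7*b - 6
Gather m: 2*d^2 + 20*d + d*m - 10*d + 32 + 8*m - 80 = 2*d^2 + 10*d + m*(d + 8) - 48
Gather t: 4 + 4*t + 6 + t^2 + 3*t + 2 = t^2 + 7*t + 12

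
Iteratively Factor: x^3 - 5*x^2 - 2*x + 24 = (x - 4)*(x^2 - x - 6) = (x - 4)*(x - 3)*(x + 2)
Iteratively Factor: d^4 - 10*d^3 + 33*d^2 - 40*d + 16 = (d - 1)*(d^3 - 9*d^2 + 24*d - 16) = (d - 4)*(d - 1)*(d^2 - 5*d + 4) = (d - 4)^2*(d - 1)*(d - 1)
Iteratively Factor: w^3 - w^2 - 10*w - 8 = (w + 2)*(w^2 - 3*w - 4) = (w + 1)*(w + 2)*(w - 4)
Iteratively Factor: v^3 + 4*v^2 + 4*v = (v + 2)*(v^2 + 2*v) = v*(v + 2)*(v + 2)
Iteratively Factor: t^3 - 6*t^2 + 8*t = (t - 2)*(t^2 - 4*t) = t*(t - 2)*(t - 4)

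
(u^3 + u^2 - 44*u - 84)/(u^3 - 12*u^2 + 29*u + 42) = (u^2 + 8*u + 12)/(u^2 - 5*u - 6)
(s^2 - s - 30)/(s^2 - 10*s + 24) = (s + 5)/(s - 4)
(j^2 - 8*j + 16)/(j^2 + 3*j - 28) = (j - 4)/(j + 7)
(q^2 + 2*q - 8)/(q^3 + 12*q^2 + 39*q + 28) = (q - 2)/(q^2 + 8*q + 7)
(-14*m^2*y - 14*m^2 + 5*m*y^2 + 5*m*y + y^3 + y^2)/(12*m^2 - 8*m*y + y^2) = (7*m*y + 7*m + y^2 + y)/(-6*m + y)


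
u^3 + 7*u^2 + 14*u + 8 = (u + 1)*(u + 2)*(u + 4)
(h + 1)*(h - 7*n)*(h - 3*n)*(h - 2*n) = h^4 - 12*h^3*n + h^3 + 41*h^2*n^2 - 12*h^2*n - 42*h*n^3 + 41*h*n^2 - 42*n^3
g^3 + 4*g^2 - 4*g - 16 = (g - 2)*(g + 2)*(g + 4)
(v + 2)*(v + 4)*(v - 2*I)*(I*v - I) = I*v^4 + 2*v^3 + 5*I*v^3 + 10*v^2 + 2*I*v^2 + 4*v - 8*I*v - 16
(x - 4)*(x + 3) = x^2 - x - 12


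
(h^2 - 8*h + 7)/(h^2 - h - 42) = (h - 1)/(h + 6)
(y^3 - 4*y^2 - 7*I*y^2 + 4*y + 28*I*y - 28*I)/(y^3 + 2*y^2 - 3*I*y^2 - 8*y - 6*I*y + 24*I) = (y^2 - y*(2 + 7*I) + 14*I)/(y^2 + y*(4 - 3*I) - 12*I)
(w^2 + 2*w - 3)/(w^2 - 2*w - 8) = (-w^2 - 2*w + 3)/(-w^2 + 2*w + 8)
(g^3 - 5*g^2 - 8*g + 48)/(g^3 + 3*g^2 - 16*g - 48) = (g - 4)/(g + 4)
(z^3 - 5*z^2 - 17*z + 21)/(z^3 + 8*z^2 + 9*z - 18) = (z - 7)/(z + 6)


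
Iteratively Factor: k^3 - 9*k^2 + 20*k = (k - 4)*(k^2 - 5*k) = k*(k - 4)*(k - 5)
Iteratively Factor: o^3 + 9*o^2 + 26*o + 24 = (o + 4)*(o^2 + 5*o + 6) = (o + 3)*(o + 4)*(o + 2)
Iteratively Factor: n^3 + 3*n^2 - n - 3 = (n + 3)*(n^2 - 1) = (n + 1)*(n + 3)*(n - 1)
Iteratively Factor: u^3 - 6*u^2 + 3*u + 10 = (u - 5)*(u^2 - u - 2) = (u - 5)*(u - 2)*(u + 1)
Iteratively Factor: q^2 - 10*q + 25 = (q - 5)*(q - 5)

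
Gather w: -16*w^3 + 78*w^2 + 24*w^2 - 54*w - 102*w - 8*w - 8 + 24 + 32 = -16*w^3 + 102*w^2 - 164*w + 48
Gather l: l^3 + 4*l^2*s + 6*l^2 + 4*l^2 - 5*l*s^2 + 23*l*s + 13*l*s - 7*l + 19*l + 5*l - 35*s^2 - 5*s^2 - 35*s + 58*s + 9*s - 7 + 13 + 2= l^3 + l^2*(4*s + 10) + l*(-5*s^2 + 36*s + 17) - 40*s^2 + 32*s + 8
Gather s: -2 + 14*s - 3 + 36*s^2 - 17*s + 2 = 36*s^2 - 3*s - 3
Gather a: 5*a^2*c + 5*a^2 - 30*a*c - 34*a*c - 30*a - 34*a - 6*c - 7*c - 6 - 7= a^2*(5*c + 5) + a*(-64*c - 64) - 13*c - 13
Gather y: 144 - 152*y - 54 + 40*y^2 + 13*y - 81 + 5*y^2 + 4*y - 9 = 45*y^2 - 135*y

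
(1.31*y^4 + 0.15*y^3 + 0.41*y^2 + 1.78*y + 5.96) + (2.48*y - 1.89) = 1.31*y^4 + 0.15*y^3 + 0.41*y^2 + 4.26*y + 4.07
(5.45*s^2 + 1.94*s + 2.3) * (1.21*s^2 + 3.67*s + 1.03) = 6.5945*s^4 + 22.3489*s^3 + 15.5163*s^2 + 10.4392*s + 2.369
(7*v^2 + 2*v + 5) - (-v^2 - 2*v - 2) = 8*v^2 + 4*v + 7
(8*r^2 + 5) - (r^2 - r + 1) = 7*r^2 + r + 4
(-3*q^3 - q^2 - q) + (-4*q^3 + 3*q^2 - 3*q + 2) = -7*q^3 + 2*q^2 - 4*q + 2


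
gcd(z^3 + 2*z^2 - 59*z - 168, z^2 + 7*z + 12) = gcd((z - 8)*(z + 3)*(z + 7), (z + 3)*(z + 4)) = z + 3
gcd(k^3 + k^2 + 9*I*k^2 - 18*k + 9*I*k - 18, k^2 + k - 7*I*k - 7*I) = k + 1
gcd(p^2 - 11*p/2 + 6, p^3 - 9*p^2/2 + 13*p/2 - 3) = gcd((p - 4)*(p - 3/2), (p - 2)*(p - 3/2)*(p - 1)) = p - 3/2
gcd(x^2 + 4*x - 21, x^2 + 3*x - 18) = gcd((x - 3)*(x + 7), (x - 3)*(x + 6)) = x - 3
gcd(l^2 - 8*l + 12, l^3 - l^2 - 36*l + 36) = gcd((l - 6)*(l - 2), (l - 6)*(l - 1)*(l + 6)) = l - 6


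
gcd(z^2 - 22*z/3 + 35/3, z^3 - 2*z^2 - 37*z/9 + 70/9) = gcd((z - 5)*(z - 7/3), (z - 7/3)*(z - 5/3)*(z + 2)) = z - 7/3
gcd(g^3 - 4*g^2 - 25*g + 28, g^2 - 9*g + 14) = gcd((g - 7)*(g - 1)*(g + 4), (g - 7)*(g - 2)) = g - 7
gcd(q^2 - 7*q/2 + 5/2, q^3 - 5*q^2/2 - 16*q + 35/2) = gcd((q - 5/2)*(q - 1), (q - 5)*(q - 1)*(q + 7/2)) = q - 1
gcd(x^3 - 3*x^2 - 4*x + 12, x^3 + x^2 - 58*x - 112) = x + 2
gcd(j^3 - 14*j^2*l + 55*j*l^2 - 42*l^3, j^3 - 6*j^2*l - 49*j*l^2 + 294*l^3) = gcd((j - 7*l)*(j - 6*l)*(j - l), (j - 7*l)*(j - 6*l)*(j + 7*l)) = j^2 - 13*j*l + 42*l^2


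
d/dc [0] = 0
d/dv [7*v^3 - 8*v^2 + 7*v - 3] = 21*v^2 - 16*v + 7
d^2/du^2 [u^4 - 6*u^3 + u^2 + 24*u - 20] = 12*u^2 - 36*u + 2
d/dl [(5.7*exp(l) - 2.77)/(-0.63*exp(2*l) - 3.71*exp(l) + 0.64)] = (3.591*exp(2*l) - 3.4902*exp(l) - 6.6287)*exp(l)/(0.3969*exp(4*l) + 4.6746*exp(3*l) + 12.9577*exp(2*l) - 4.7488*exp(l) + 0.4096)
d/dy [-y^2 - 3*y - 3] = -2*y - 3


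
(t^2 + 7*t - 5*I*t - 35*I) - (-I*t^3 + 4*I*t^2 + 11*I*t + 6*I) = I*t^3 + t^2 - 4*I*t^2 + 7*t - 16*I*t - 41*I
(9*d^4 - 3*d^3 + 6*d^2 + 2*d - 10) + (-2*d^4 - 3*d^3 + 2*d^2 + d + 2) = 7*d^4 - 6*d^3 + 8*d^2 + 3*d - 8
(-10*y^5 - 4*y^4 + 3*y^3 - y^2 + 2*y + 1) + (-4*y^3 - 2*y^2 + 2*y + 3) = -10*y^5 - 4*y^4 - y^3 - 3*y^2 + 4*y + 4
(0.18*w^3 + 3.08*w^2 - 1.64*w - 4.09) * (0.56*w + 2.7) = 0.1008*w^4 + 2.2108*w^3 + 7.3976*w^2 - 6.7184*w - 11.043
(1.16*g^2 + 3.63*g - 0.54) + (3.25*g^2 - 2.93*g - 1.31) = 4.41*g^2 + 0.7*g - 1.85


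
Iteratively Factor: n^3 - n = (n - 1)*(n^2 + n) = (n - 1)*(n + 1)*(n)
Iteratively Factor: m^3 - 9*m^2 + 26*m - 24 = (m - 3)*(m^2 - 6*m + 8) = (m - 4)*(m - 3)*(m - 2)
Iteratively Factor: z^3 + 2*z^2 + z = (z + 1)*(z^2 + z) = (z + 1)^2*(z)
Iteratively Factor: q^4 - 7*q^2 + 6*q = (q - 1)*(q^3 + q^2 - 6*q) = (q - 2)*(q - 1)*(q^2 + 3*q) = (q - 2)*(q - 1)*(q + 3)*(q)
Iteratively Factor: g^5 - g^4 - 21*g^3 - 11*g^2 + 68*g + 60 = (g + 1)*(g^4 - 2*g^3 - 19*g^2 + 8*g + 60) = (g - 5)*(g + 1)*(g^3 + 3*g^2 - 4*g - 12) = (g - 5)*(g - 2)*(g + 1)*(g^2 + 5*g + 6) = (g - 5)*(g - 2)*(g + 1)*(g + 3)*(g + 2)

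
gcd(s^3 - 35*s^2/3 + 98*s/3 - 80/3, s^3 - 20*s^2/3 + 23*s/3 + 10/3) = s - 2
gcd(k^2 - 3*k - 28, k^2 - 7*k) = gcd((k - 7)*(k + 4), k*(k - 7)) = k - 7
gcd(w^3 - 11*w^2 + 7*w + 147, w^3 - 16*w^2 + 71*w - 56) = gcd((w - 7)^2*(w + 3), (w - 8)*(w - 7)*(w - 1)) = w - 7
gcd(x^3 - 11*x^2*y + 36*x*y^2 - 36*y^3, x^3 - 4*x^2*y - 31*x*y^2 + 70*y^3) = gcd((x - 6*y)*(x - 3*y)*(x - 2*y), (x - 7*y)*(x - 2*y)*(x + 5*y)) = x - 2*y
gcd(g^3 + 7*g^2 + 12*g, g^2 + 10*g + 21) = g + 3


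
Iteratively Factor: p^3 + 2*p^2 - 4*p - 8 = (p - 2)*(p^2 + 4*p + 4) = (p - 2)*(p + 2)*(p + 2)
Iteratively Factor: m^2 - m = (m - 1)*(m)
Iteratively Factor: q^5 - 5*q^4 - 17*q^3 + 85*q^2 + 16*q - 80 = (q - 1)*(q^4 - 4*q^3 - 21*q^2 + 64*q + 80) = (q - 4)*(q - 1)*(q^3 - 21*q - 20) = (q - 5)*(q - 4)*(q - 1)*(q^2 + 5*q + 4) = (q - 5)*(q - 4)*(q - 1)*(q + 1)*(q + 4)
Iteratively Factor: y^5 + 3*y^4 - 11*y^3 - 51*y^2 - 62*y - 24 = (y + 2)*(y^4 + y^3 - 13*y^2 - 25*y - 12) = (y + 2)*(y + 3)*(y^3 - 2*y^2 - 7*y - 4) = (y + 1)*(y + 2)*(y + 3)*(y^2 - 3*y - 4) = (y - 4)*(y + 1)*(y + 2)*(y + 3)*(y + 1)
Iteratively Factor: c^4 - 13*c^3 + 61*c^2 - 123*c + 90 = (c - 2)*(c^3 - 11*c^2 + 39*c - 45) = (c - 3)*(c - 2)*(c^2 - 8*c + 15) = (c - 5)*(c - 3)*(c - 2)*(c - 3)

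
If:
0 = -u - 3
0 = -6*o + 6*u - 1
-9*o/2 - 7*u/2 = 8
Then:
No Solution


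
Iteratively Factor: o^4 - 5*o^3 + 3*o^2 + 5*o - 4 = (o + 1)*(o^3 - 6*o^2 + 9*o - 4) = (o - 4)*(o + 1)*(o^2 - 2*o + 1) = (o - 4)*(o - 1)*(o + 1)*(o - 1)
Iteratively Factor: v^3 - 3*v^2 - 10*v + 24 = (v - 4)*(v^2 + v - 6) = (v - 4)*(v - 2)*(v + 3)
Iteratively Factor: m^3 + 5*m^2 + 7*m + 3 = (m + 1)*(m^2 + 4*m + 3) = (m + 1)^2*(m + 3)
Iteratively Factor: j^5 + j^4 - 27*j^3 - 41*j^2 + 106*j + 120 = (j + 4)*(j^4 - 3*j^3 - 15*j^2 + 19*j + 30) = (j + 1)*(j + 4)*(j^3 - 4*j^2 - 11*j + 30) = (j - 5)*(j + 1)*(j + 4)*(j^2 + j - 6) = (j - 5)*(j - 2)*(j + 1)*(j + 4)*(j + 3)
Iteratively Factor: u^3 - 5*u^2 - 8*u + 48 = (u - 4)*(u^2 - u - 12) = (u - 4)^2*(u + 3)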